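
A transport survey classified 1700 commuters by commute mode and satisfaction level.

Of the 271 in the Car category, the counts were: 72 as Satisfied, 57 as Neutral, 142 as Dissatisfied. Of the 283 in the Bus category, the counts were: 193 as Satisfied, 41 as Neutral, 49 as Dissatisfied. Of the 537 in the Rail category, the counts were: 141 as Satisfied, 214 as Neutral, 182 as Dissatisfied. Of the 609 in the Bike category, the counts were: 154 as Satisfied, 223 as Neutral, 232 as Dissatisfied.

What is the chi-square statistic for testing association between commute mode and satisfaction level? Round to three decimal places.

230.255

Row totals: 271, 283, 537, 609. Column totals: 560, 535, 605. Grand total N = 1700.
Expected counts (row total × column total / N):
  Car, Satisfied: 271×560/1700 = 89.2706
  Car, Neutral: 271×535/1700 = 85.2853
  Car, Dissatisfied: 271×605/1700 = 96.4441
  Bus, Satisfied: 283×560/1700 = 93.2235
  Bus, Neutral: 283×535/1700 = 89.0618
  Bus, Dissatisfied: 283×605/1700 = 100.7147
  Rail, Satisfied: 537×560/1700 = 176.8941
  Rail, Neutral: 537×535/1700 = 168.9971
  Rail, Dissatisfied: 537×605/1700 = 191.1088
  Bike, Satisfied: 609×560/1700 = 200.6118
  Bike, Neutral: 609×535/1700 = 191.6559
  Bike, Dissatisfied: 609×605/1700 = 216.7324
Contributions (O − E)²/E:
  (72 − 89.2706)²/89.2706 = 3.3412
  (57 − 85.2853)²/85.2853 = 9.3810
  (142 − 96.4441)²/96.4441 = 21.5186
  (193 − 93.2235)²/93.2235 = 106.7901
  (41 − 89.0618)²/89.0618 = 25.9363
  (49 − 100.7147)²/100.7147 = 26.5543
  (141 − 176.8941)²/176.8941 = 7.2834
  (214 − 168.9971)²/168.9971 = 11.9840
  (182 − 191.1088)²/191.1088 = 0.4342
  (154 − 200.6118)²/200.6118 = 10.8302
  (223 − 191.6559)²/191.6559 = 5.1261
  (232 − 216.7324)²/216.7324 = 1.0755
χ² = 3.3412 + 9.3810 + 21.5186 + 106.7901 + 25.9363 + 26.5543 + 7.2834 + 11.9840 + 0.4342 + 10.8302 + 5.1261 + 1.0755 = 230.255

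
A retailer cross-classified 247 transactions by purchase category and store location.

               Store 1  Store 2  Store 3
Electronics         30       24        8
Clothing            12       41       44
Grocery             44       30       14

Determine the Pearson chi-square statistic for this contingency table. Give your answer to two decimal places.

Row totals: 62, 97, 88. Column totals: 86, 95, 66. Grand total N = 247.
Expected counts (row total × column total / N):
  Electronics, Store 1: 62×86/247 = 21.587
  Electronics, Store 2: 62×95/247 = 23.846
  Electronics, Store 3: 62×66/247 = 16.567
  Clothing, Store 1: 97×86/247 = 33.773
  Clothing, Store 2: 97×95/247 = 37.308
  Clothing, Store 3: 97×66/247 = 25.919
  Grocery, Store 1: 88×86/247 = 30.640
  Grocery, Store 2: 88×95/247 = 33.846
  Grocery, Store 3: 88×66/247 = 23.514
Contributions (O − E)²/E:
  (30 − 21.587)²/21.587 = 3.2788
  (24 − 23.846)²/23.846 = 0.0010
  (8 − 16.567)²/16.567 = 4.4301
  (12 − 33.773)²/33.773 = 14.0368
  (41 − 37.308)²/37.308 = 0.3654
  (44 − 25.919)²/25.919 = 12.6132
  (44 − 30.640)²/30.640 = 5.8254
  (30 − 33.846)²/33.846 = 0.4370
  (14 − 23.514)²/23.514 = 3.8495
χ² = 3.2788 + 0.0010 + 4.4301 + 14.0368 + 0.3654 + 12.6132 + 5.8254 + 0.4370 + 3.8495 = 44.84

44.84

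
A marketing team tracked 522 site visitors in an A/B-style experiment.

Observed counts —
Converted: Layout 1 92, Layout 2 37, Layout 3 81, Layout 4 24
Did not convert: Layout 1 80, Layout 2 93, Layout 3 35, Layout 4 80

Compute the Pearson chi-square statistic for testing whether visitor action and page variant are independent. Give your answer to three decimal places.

Row totals: 234, 288. Column totals: 172, 130, 116, 104. Grand total N = 522.
Expected counts (row total × column total / N):
  Converted, Layout 1: 234×172/522 = 77.10345
  Converted, Layout 2: 234×130/522 = 58.27586
  Converted, Layout 3: 234×116/522 = 52.00000
  Converted, Layout 4: 234×104/522 = 46.62069
  Did not convert, Layout 1: 288×172/522 = 94.89655
  Did not convert, Layout 2: 288×130/522 = 71.72414
  Did not convert, Layout 3: 288×116/522 = 64.00000
  Did not convert, Layout 4: 288×104/522 = 57.37931
Contributions (O − E)²/E:
  (92 − 77.10345)²/77.10345 = 2.8780
  (37 − 58.27586)²/58.27586 = 7.7676
  (81 − 52.00000)²/52.00000 = 16.1731
  (24 − 46.62069)²/46.62069 = 10.9757
  (80 − 94.89655)²/94.89655 = 2.3384
  (93 − 71.72414)²/71.72414 = 6.3112
  (35 − 64.00000)²/64.00000 = 13.1406
  (80 − 57.37931)²/57.37931 = 8.9178
χ² = 2.8780 + 7.7676 + 16.1731 + 10.9757 + 2.3384 + 6.3112 + 13.1406 + 8.9178 = 68.502

68.502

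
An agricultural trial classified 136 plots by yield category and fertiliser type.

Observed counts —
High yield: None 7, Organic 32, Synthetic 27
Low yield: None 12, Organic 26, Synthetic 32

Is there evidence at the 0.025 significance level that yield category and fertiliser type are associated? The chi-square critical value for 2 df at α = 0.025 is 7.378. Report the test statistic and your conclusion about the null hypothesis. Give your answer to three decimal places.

2.245; fail to reject H₀

Row totals: 66, 70. Column totals: 19, 58, 59. Grand total N = 136.
Expected counts (row total × column total / N):
  High yield, None: 66×19/136 = 9.2206
  High yield, Organic: 66×58/136 = 28.1471
  High yield, Synthetic: 66×59/136 = 28.6324
  Low yield, None: 70×19/136 = 9.7794
  Low yield, Organic: 70×58/136 = 29.8529
  Low yield, Synthetic: 70×59/136 = 30.3676
Contributions (O − E)²/E:
  (7 − 9.2206)²/9.2206 = 0.5348
  (32 − 28.1471)²/28.1471 = 0.5274
  (27 − 28.6324)²/28.6324 = 0.0931
  (12 − 9.7794)²/9.7794 = 0.5042
  (26 − 29.8529)²/29.8529 = 0.4973
  (32 − 30.3676)²/30.3676 = 0.0877
χ² = 0.5348 + 0.5274 + 0.0931 + 0.5042 + 0.4973 + 0.0877 = 2.245
df = (2−1)(3−1) = 2. Since 2.245 < 7.378, fail to reject the null hypothesis of independence at α = 0.025.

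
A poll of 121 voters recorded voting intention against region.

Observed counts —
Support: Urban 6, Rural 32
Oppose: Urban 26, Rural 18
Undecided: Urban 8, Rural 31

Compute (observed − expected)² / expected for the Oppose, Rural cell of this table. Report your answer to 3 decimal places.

4.455

Row total (Oppose) = 44; column total (Rural) = 81; N = 121.
Expected count E = 44 × 81 / 121 = 29.4545.
Contribution = (O − E)²/E = (18 − 29.4545)² / 29.4545 = 4.455.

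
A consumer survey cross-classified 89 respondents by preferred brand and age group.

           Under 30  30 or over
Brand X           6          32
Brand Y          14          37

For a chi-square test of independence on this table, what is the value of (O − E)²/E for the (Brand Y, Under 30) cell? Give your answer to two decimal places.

Row total (Brand Y) = 51; column total (Under 30) = 20; N = 89.
Expected count E = 51 × 20 / 89 = 11.4607.
Contribution = (O − E)²/E = (14 − 11.4607)² / 11.4607 = 0.56.

0.56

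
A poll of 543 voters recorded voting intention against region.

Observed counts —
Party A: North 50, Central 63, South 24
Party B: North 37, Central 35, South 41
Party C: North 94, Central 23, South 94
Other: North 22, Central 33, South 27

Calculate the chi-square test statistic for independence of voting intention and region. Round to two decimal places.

65.97

Row totals: 137, 113, 211, 82. Column totals: 203, 154, 186. Grand total N = 543.
Expected counts (row total × column total / N):
  Party A, North: 137×203/543 = 51.217
  Party A, Central: 137×154/543 = 38.855
  Party A, South: 137×186/543 = 46.928
  Party B, North: 113×203/543 = 42.245
  Party B, Central: 113×154/543 = 32.048
  Party B, South: 113×186/543 = 38.707
  Party C, North: 211×203/543 = 78.882
  Party C, Central: 211×154/543 = 59.842
  Party C, South: 211×186/543 = 72.276
  Other, North: 82×203/543 = 30.656
  Other, Central: 82×154/543 = 23.256
  Other, South: 82×186/543 = 28.088
Contributions (O − E)²/E:
  (50 − 51.217)²/51.217 = 0.0289
  (63 − 38.855)²/38.855 = 15.0040
  (24 − 46.928)²/46.928 = 11.2021
  (37 − 42.245)²/42.245 = 0.6512
  (35 − 32.048)²/32.048 = 0.2719
  (41 − 38.707)²/38.707 = 0.1358
  (94 − 78.882)²/78.882 = 2.8974
  (23 − 59.842)²/59.842 = 22.6819
  (94 − 72.276)²/72.276 = 6.5296
  (22 − 30.656)²/30.656 = 2.4441
  (33 − 23.256)²/23.256 = 4.0826
  (27 − 28.088)²/28.088 = 0.0421
χ² = 0.0289 + 15.0040 + 11.2021 + 0.6512 + 0.2719 + 0.1358 + 2.8974 + 22.6819 + 6.5296 + 2.4441 + 4.0826 + 0.0421 = 65.97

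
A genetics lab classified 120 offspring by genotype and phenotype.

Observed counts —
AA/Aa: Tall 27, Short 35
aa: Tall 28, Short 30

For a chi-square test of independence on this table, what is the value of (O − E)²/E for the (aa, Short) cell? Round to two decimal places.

0.06

Row total (aa) = 58; column total (Short) = 65; N = 120.
Expected count E = 58 × 65 / 120 = 31.417.
Contribution = (O − E)²/E = (30 − 31.417)² / 31.417 = 0.06.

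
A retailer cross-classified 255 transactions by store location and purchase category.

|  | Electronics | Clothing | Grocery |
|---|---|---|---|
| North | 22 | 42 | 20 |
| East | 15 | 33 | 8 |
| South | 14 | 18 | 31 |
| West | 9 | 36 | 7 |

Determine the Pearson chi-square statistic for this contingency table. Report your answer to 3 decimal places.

Row totals: 84, 56, 63, 52. Column totals: 60, 129, 66. Grand total N = 255.
Expected counts (row total × column total / N):
  North, Electronics: 84×60/255 = 19.76471
  North, Clothing: 84×129/255 = 42.49412
  North, Grocery: 84×66/255 = 21.74118
  East, Electronics: 56×60/255 = 13.17647
  East, Clothing: 56×129/255 = 28.32941
  East, Grocery: 56×66/255 = 14.49412
  South, Electronics: 63×60/255 = 14.82353
  South, Clothing: 63×129/255 = 31.87059
  South, Grocery: 63×66/255 = 16.30588
  West, Electronics: 52×60/255 = 12.23529
  West, Clothing: 52×129/255 = 26.30588
  West, Grocery: 52×66/255 = 13.45882
Contributions (O − E)²/E:
  (22 − 19.76471)²/19.76471 = 0.2528
  (42 − 42.49412)²/42.49412 = 0.0057
  (20 − 21.74118)²/21.74118 = 0.1394
  (15 − 13.17647)²/13.17647 = 0.2524
  (33 − 28.32941)²/28.32941 = 0.7700
  (8 − 14.49412)²/14.49412 = 2.9097
  (14 − 14.82353)²/14.82353 = 0.0458
  (18 − 31.87059)²/31.87059 = 6.0367
  (31 − 16.30588)²/16.30588 = 13.2417
  (9 − 12.23529)²/12.23529 = 0.8555
  (36 − 26.30588)²/26.30588 = 3.5724
  (7 − 13.45882)²/13.45882 = 3.0996
χ² = 0.2528 + 0.0057 + 0.1394 + 0.2524 + 0.7700 + 2.9097 + 0.0458 + 6.0367 + 13.2417 + 0.8555 + 3.5724 + 3.0996 = 31.182

31.182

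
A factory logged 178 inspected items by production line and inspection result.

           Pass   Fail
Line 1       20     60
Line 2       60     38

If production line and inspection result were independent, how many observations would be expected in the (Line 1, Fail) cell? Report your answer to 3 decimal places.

44.045

Row total (Line 1) = 80; column total (Fail) = 98; grand total N = 178.
Expected count = (row total × column total) / N = 80 × 98 / 178 = 44.045.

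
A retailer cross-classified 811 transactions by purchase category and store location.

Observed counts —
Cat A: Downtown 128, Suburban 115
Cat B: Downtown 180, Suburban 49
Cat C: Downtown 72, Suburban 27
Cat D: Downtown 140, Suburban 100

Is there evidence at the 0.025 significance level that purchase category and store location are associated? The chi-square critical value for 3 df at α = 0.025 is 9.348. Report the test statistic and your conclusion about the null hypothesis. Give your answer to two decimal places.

41.39; reject H₀

Row totals: 243, 229, 99, 240. Column totals: 520, 291. Grand total N = 811.
Expected counts (row total × column total / N):
  Cat A, Downtown: 243×520/811 = 155.808
  Cat A, Suburban: 243×291/811 = 87.192
  Cat B, Downtown: 229×520/811 = 146.831
  Cat B, Suburban: 229×291/811 = 82.169
  Cat C, Downtown: 99×520/811 = 63.477
  Cat C, Suburban: 99×291/811 = 35.523
  Cat D, Downtown: 240×520/811 = 153.884
  Cat D, Suburban: 240×291/811 = 86.116
Contributions (O − E)²/E:
  (128 − 155.808)²/155.808 = 4.9631
  (115 − 87.192)²/87.192 = 8.8688
  (180 − 146.831)²/146.831 = 7.4928
  (49 − 82.169)²/82.169 = 13.3893
  (72 − 63.477)²/63.477 = 1.1444
  (27 − 35.523)²/35.523 = 2.0449
  (140 − 153.884)²/153.884 = 1.2527
  (100 − 86.116)²/86.116 = 2.2384
χ² = 4.9631 + 8.8688 + 7.4928 + 13.3893 + 1.1444 + 2.0449 + 1.2527 + 2.2384 = 41.39
df = (4−1)(2−1) = 3. Since 41.39 > 9.348, reject the null hypothesis of independence at α = 0.025.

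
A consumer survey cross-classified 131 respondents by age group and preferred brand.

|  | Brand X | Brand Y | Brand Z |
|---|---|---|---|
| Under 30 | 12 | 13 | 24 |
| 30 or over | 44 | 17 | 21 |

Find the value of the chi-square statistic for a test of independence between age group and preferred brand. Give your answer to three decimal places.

Row totals: 49, 82. Column totals: 56, 30, 45. Grand total N = 131.
Expected counts (row total × column total / N):
  Under 30, Brand X: 49×56/131 = 20.9466
  Under 30, Brand Y: 49×30/131 = 11.2214
  Under 30, Brand Z: 49×45/131 = 16.8321
  30 or over, Brand X: 82×56/131 = 35.0534
  30 or over, Brand Y: 82×30/131 = 18.7786
  30 or over, Brand Z: 82×45/131 = 28.1679
Contributions (O − E)²/E:
  (12 − 20.9466)²/20.9466 = 3.8212
  (13 − 11.2214)²/11.2214 = 0.2819
  (24 − 16.8321)²/16.8321 = 3.0524
  (44 − 35.0534)²/35.0534 = 2.2834
  (17 − 18.7786)²/18.7786 = 0.1685
  (21 − 28.1679)²/28.1679 = 1.8240
χ² = 3.8212 + 0.2819 + 3.0524 + 2.2834 + 0.1685 + 1.8240 = 11.431

11.431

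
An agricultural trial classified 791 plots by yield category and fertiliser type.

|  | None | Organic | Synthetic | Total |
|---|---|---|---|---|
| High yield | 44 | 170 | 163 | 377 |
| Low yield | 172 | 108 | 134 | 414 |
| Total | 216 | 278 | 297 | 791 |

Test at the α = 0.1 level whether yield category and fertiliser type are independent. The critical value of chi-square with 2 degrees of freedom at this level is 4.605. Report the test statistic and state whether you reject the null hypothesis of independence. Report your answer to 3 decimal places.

Grand total N = 791.
Expected counts (row total × column total / N):
  High yield, None: 377×216/791 = 102.9482
  High yield, Organic: 377×278/791 = 132.4981
  High yield, Synthetic: 377×297/791 = 141.5537
  Low yield, None: 414×216/791 = 113.0518
  Low yield, Organic: 414×278/791 = 145.5019
  Low yield, Synthetic: 414×297/791 = 155.4463
Contributions (O − E)²/E:
  (44 − 102.9482)²/102.9482 = 33.7538
  (170 − 132.4981)²/132.4981 = 10.6144
  (163 − 141.5537)²/141.5537 = 3.2493
  (172 − 113.0518)²/113.0518 = 30.7372
  (108 − 145.5019)²/145.5019 = 9.6658
  (134 − 155.4463)²/155.4463 = 2.9589
χ² = 33.7538 + 10.6144 + 3.2493 + 30.7372 + 9.6658 + 2.9589 = 90.979
df = (2−1)(3−1) = 2. Since 90.979 > 4.605, reject the null hypothesis of independence at α = 0.1.

90.979; reject H₀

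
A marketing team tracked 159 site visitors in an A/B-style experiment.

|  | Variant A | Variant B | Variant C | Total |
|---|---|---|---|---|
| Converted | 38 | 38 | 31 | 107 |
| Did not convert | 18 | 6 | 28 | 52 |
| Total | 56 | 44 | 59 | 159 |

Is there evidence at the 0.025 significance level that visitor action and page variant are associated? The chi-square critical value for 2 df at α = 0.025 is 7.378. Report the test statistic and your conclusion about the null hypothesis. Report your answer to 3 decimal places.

13.112; reject H₀

Grand total N = 159.
Expected counts (row total × column total / N):
  Converted, Variant A: 107×56/159 = 37.6855
  Converted, Variant B: 107×44/159 = 29.6101
  Converted, Variant C: 107×59/159 = 39.7044
  Did not convert, Variant A: 52×56/159 = 18.3145
  Did not convert, Variant B: 52×44/159 = 14.3899
  Did not convert, Variant C: 52×59/159 = 19.2956
Contributions (O − E)²/E:
  (38 − 37.6855)²/37.6855 = 0.0026
  (38 − 29.6101)²/29.6101 = 2.3772
  (31 − 39.7044)²/39.7044 = 1.9083
  (18 − 18.3145)²/18.3145 = 0.0054
  (6 − 14.3899)²/14.3899 = 4.8917
  (28 − 19.2956)²/19.2956 = 3.9266
χ² = 0.0026 + 2.3772 + 1.9083 + 0.0054 + 4.8917 + 3.9266 = 13.112
df = (2−1)(3−1) = 2. Since 13.112 > 7.378, reject the null hypothesis of independence at α = 0.025.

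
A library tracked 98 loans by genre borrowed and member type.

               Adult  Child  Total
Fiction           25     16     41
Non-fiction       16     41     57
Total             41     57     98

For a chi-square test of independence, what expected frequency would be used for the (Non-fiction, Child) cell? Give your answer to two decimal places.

33.15

Row total (Non-fiction) = 57; column total (Child) = 57; grand total N = 98.
Expected count = (row total × column total) / N = 57 × 57 / 98 = 33.15.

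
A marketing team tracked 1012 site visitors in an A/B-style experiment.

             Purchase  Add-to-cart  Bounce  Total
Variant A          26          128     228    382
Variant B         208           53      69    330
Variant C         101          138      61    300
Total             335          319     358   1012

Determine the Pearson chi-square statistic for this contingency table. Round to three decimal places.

Grand total N = 1012.
Expected counts (row total × column total / N):
  Variant A, Purchase: 382×335/1012 = 126.4526
  Variant A, Add-to-cart: 382×319/1012 = 120.4130
  Variant A, Bounce: 382×358/1012 = 135.1344
  Variant B, Purchase: 330×335/1012 = 109.2391
  Variant B, Add-to-cart: 330×319/1012 = 104.0217
  Variant B, Bounce: 330×358/1012 = 116.7391
  Variant C, Purchase: 300×335/1012 = 99.3083
  Variant C, Add-to-cart: 300×319/1012 = 94.5652
  Variant C, Bounce: 300×358/1012 = 106.1265
Contributions (O − E)²/E:
  (26 − 126.4526)²/126.4526 = 79.7985
  (128 − 120.4130)²/120.4130 = 0.4780
  (228 − 135.1344)²/135.1344 = 63.8181
  (208 − 109.2391)²/109.2391 = 89.2878
  (53 − 104.0217)²/104.0217 = 25.0257
  (69 − 116.7391)²/116.7391 = 19.5224
  (101 − 99.3083)²/99.3083 = 0.0288
  (138 − 94.5652)²/94.5652 = 19.9501
  (61 − 106.1265)²/106.1265 = 19.1884
χ² = 79.7985 + 0.4780 + 63.8181 + 89.2878 + 25.0257 + 19.5224 + 0.0288 + 19.9501 + 19.1884 = 317.098

317.098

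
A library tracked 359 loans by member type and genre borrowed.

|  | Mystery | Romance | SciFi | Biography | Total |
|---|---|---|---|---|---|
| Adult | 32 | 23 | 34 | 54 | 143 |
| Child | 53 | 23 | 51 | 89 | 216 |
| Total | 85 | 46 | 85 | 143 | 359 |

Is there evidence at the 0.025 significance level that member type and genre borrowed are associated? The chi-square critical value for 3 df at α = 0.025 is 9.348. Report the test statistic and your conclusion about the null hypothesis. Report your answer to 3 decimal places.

Grand total N = 359.
Expected counts (row total × column total / N):
  Adult, Mystery: 143×85/359 = 33.8579
  Adult, Romance: 143×46/359 = 18.3231
  Adult, SciFi: 143×85/359 = 33.8579
  Adult, Biography: 143×143/359 = 56.9610
  Child, Mystery: 216×85/359 = 51.1421
  Child, Romance: 216×46/359 = 27.6769
  Child, SciFi: 216×85/359 = 51.1421
  Child, Biography: 216×143/359 = 86.0390
Contributions (O − E)²/E:
  (32 − 33.8579)²/33.8579 = 0.1019
  (23 − 18.3231)²/18.3231 = 1.1938
  (34 − 33.8579)²/33.8579 = 0.0006
  (54 − 56.9610)²/56.9610 = 0.1539
  (53 − 51.1421)²/51.1421 = 0.0675
  (23 − 27.6769)²/27.6769 = 0.7903
  (51 − 51.1421)²/51.1421 = 0.0004
  (89 − 86.0390)²/86.0390 = 0.1019
χ² = 0.1019 + 1.1938 + 0.0006 + 0.1539 + 0.0675 + 0.7903 + 0.0004 + 0.1019 = 2.410
df = (2−1)(4−1) = 3. Since 2.410 < 9.348, fail to reject the null hypothesis of independence at α = 0.025.

2.410; fail to reject H₀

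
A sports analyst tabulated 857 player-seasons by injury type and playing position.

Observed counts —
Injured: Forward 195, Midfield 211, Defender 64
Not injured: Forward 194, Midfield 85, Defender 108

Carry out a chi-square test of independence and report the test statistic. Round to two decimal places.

Row totals: 470, 387. Column totals: 389, 296, 172. Grand total N = 857.
Expected counts (row total × column total / N):
  Injured, Forward: 470×389/857 = 213.337
  Injured, Midfield: 470×296/857 = 162.334
  Injured, Defender: 470×172/857 = 94.329
  Not injured, Forward: 387×389/857 = 175.663
  Not injured, Midfield: 387×296/857 = 133.666
  Not injured, Defender: 387×172/857 = 77.671
Contributions (O − E)²/E:
  (195 − 213.337)²/213.337 = 1.5761
  (211 − 162.334)²/162.334 = 14.5895
  (64 − 94.329)²/94.329 = 9.7515
  (194 − 175.663)²/175.663 = 1.9142
  (85 − 133.666)²/133.666 = 17.7186
  (108 − 77.671)²/77.671 = 11.8429
χ² = 1.5761 + 14.5895 + 9.7515 + 1.9142 + 17.7186 + 11.8429 = 57.39

57.39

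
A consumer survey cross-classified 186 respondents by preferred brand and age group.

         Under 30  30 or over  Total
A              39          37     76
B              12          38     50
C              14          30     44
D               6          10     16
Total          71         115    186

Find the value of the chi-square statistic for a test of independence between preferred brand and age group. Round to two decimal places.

Grand total N = 186.
Expected counts (row total × column total / N):
  A, Under 30: 76×71/186 = 29.011
  A, 30 or over: 76×115/186 = 46.989
  B, Under 30: 50×71/186 = 19.086
  B, 30 or over: 50×115/186 = 30.914
  C, Under 30: 44×71/186 = 16.796
  C, 30 or over: 44×115/186 = 27.204
  D, Under 30: 16×71/186 = 6.108
  D, 30 or over: 16×115/186 = 9.892
Contributions (O − E)²/E:
  (39 − 29.011)²/29.011 = 3.4394
  (37 − 46.989)²/46.989 = 2.1235
  (12 − 19.086)²/19.086 = 2.6308
  (38 − 30.914)²/30.914 = 1.6242
  (14 − 16.796)²/16.796 = 0.4654
  (30 − 27.204)²/27.204 = 0.2874
  (6 − 6.108)²/6.108 = 0.0019
  (10 − 9.892)²/9.892 = 0.0012
χ² = 3.4394 + 2.1235 + 2.6308 + 1.6242 + 0.4654 + 0.2874 + 0.0019 + 0.0012 = 10.57

10.57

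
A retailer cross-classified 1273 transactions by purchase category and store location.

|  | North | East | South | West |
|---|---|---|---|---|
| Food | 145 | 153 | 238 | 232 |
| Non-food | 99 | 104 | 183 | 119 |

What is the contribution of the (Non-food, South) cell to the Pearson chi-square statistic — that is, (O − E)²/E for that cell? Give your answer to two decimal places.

1.53

Row total (Non-food) = 505; column total (South) = 421; N = 1273.
Expected count E = 505 × 421 / 1273 = 167.011.
Contribution = (O − E)²/E = (183 − 167.011)² / 167.011 = 1.53.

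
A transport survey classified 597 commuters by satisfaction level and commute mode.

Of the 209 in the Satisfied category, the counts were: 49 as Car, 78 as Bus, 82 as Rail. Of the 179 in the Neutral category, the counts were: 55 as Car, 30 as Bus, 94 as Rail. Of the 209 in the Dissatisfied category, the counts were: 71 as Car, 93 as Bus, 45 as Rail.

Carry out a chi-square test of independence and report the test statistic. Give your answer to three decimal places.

Row totals: 209, 179, 209. Column totals: 175, 201, 221. Grand total N = 597.
Expected counts (row total × column total / N):
  Satisfied, Car: 209×175/597 = 61.2647
  Satisfied, Bus: 209×201/597 = 70.3668
  Satisfied, Rail: 209×221/597 = 77.3685
  Neutral, Car: 179×175/597 = 52.4707
  Neutral, Bus: 179×201/597 = 60.2663
  Neutral, Rail: 179×221/597 = 66.2630
  Dissatisfied, Car: 209×175/597 = 61.2647
  Dissatisfied, Bus: 209×201/597 = 70.3668
  Dissatisfied, Rail: 209×221/597 = 77.3685
Contributions (O − E)²/E:
  (49 − 61.2647)²/61.2647 = 2.4553
  (78 − 70.3668)²/70.3668 = 0.8280
  (82 − 77.3685)²/77.3685 = 0.2773
  (55 − 52.4707)²/52.4707 = 0.1219
  (30 − 60.2663)²/60.2663 = 15.2000
  (94 − 66.2630)²/66.2630 = 11.6104
  (71 − 61.2647)²/61.2647 = 1.5470
  (93 − 70.3668)²/70.3668 = 7.2799
  (45 − 77.3685)²/77.3685 = 13.5419
χ² = 2.4553 + 0.8280 + 0.2773 + 0.1219 + 15.2000 + 11.6104 + 1.5470 + 7.2799 + 13.5419 = 52.862

52.862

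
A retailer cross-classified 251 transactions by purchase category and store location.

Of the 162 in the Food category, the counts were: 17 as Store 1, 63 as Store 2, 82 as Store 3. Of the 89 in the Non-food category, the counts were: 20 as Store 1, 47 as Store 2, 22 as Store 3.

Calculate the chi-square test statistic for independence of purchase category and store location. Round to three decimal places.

17.429

Row totals: 162, 89. Column totals: 37, 110, 104. Grand total N = 251.
Expected counts (row total × column total / N):
  Food, Store 1: 162×37/251 = 23.8805
  Food, Store 2: 162×110/251 = 70.9960
  Food, Store 3: 162×104/251 = 67.1235
  Non-food, Store 1: 89×37/251 = 13.1195
  Non-food, Store 2: 89×110/251 = 39.0040
  Non-food, Store 3: 89×104/251 = 36.8765
Contributions (O − E)²/E:
  (17 − 23.8805)²/23.8805 = 1.9824
  (63 − 70.9960)²/70.9960 = 0.9006
  (82 − 67.1235)²/67.1235 = 3.2971
  (20 − 13.1195)²/13.1195 = 3.6085
  (47 − 39.0040)²/39.0040 = 1.6392
  (22 − 36.8765)²/36.8765 = 6.0014
χ² = 1.9824 + 0.9006 + 3.2971 + 3.6085 + 1.6392 + 6.0014 = 17.429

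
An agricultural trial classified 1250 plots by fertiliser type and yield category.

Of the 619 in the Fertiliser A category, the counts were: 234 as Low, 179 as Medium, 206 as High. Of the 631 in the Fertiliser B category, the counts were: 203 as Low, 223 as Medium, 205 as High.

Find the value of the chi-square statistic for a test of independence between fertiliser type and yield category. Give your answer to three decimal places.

Row totals: 619, 631. Column totals: 437, 402, 411. Grand total N = 1250.
Expected counts (row total × column total / N):
  Fertiliser A, Low: 619×437/1250 = 216.4024
  Fertiliser A, Medium: 619×402/1250 = 199.0704
  Fertiliser A, High: 619×411/1250 = 203.5272
  Fertiliser B, Low: 631×437/1250 = 220.5976
  Fertiliser B, Medium: 631×402/1250 = 202.9296
  Fertiliser B, High: 631×411/1250 = 207.4728
Contributions (O − E)²/E:
  (234 − 216.4024)²/216.4024 = 1.4310
  (179 − 199.0704)²/199.0704 = 2.0235
  (206 − 203.5272)²/203.5272 = 0.0300
  (203 − 220.5976)²/220.5976 = 1.4038
  (223 − 202.9296)²/202.9296 = 1.9850
  (205 − 207.4728)²/207.4728 = 0.0295
χ² = 1.4310 + 2.0235 + 0.0300 + 1.4038 + 1.9850 + 0.0295 = 6.903

6.903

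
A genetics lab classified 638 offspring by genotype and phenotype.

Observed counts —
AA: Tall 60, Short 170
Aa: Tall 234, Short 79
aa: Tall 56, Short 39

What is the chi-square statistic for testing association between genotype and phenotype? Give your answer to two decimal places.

Row totals: 230, 313, 95. Column totals: 350, 288. Grand total N = 638.
Expected counts (row total × column total / N):
  AA, Tall: 230×350/638 = 126.176
  AA, Short: 230×288/638 = 103.824
  Aa, Tall: 313×350/638 = 171.708
  Aa, Short: 313×288/638 = 141.292
  aa, Tall: 95×350/638 = 52.116
  aa, Short: 95×288/638 = 42.884
Contributions (O − E)²/E:
  (60 − 126.176)²/126.176 = 34.7076
  (170 − 103.824)²/103.824 = 42.1797
  (234 − 171.708)²/171.708 = 22.5982
  (79 − 141.292)²/141.292 = 27.4629
  (56 − 52.116)²/52.116 = 0.2895
  (39 − 42.884)²/42.884 = 0.3518
χ² = 34.7076 + 42.1797 + 22.5982 + 27.4629 + 0.2895 + 0.3518 = 127.59

127.59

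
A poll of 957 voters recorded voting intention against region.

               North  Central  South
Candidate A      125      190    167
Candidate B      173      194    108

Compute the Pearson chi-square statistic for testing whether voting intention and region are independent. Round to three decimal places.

20.381

Row totals: 482, 475. Column totals: 298, 384, 275. Grand total N = 957.
Expected counts (row total × column total / N):
  Candidate A, North: 482×298/957 = 150.0899
  Candidate A, Central: 482×384/957 = 193.4044
  Candidate A, South: 482×275/957 = 138.5057
  Candidate B, North: 475×298/957 = 147.9101
  Candidate B, Central: 475×384/957 = 190.5956
  Candidate B, South: 475×275/957 = 136.4943
Contributions (O − E)²/E:
  (125 − 150.0899)²/150.0899 = 4.1942
  (190 − 193.4044)²/193.4044 = 0.0599
  (167 − 138.5057)²/138.5057 = 5.8620
  (173 − 147.9101)²/147.9101 = 4.2560
  (194 − 190.5956)²/190.5956 = 0.0608
  (108 − 136.4943)²/136.4943 = 5.9484
χ² = 4.1942 + 0.0599 + 5.8620 + 4.2560 + 0.0608 + 5.9484 = 20.381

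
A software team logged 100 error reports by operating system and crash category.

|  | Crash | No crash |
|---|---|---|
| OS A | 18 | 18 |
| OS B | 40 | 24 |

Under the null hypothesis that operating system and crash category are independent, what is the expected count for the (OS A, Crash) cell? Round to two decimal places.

20.88

Row total (OS A) = 36; column total (Crash) = 58; grand total N = 100.
Expected count = (row total × column total) / N = 36 × 58 / 100 = 20.88.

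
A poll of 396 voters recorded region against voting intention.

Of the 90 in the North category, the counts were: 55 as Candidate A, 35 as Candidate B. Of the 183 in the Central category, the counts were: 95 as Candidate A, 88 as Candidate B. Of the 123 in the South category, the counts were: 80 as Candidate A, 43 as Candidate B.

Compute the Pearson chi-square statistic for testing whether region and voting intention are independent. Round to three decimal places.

5.646

Row totals: 90, 183, 123. Column totals: 230, 166. Grand total N = 396.
Expected counts (row total × column total / N):
  North, Candidate A: 90×230/396 = 52.2727
  North, Candidate B: 90×166/396 = 37.7273
  Central, Candidate A: 183×230/396 = 106.2879
  Central, Candidate B: 183×166/396 = 76.7121
  South, Candidate A: 123×230/396 = 71.4394
  South, Candidate B: 123×166/396 = 51.5606
Contributions (O − E)²/E:
  (55 − 52.2727)²/52.2727 = 0.1423
  (35 − 37.7273)²/37.7273 = 0.1972
  (95 − 106.2879)²/106.2879 = 1.1988
  (88 − 76.7121)²/76.7121 = 1.6610
  (80 − 71.4394)²/71.4394 = 1.0258
  (43 − 51.5606)²/51.5606 = 1.4213
χ² = 0.1423 + 0.1972 + 1.1988 + 1.6610 + 1.0258 + 1.4213 = 5.646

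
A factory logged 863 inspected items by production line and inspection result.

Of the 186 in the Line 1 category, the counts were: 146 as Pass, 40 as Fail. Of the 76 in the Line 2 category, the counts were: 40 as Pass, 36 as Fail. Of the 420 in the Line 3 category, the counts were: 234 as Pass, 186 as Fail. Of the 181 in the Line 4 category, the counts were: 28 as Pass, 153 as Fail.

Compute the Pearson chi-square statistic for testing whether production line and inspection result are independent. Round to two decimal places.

Row totals: 186, 76, 420, 181. Column totals: 448, 415. Grand total N = 863.
Expected counts (row total × column total / N):
  Line 1, Pass: 186×448/863 = 96.556
  Line 1, Fail: 186×415/863 = 89.444
  Line 2, Pass: 76×448/863 = 39.453
  Line 2, Fail: 76×415/863 = 36.547
  Line 3, Pass: 420×448/863 = 218.030
  Line 3, Fail: 420×415/863 = 201.970
  Line 4, Pass: 181×448/863 = 93.961
  Line 4, Fail: 181×415/863 = 87.039
Contributions (O − E)²/E:
  (146 − 96.556)²/96.556 = 25.3191
  (40 − 89.444)²/89.444 = 27.3323
  (40 − 39.453)²/39.453 = 0.0076
  (36 − 36.547)²/36.547 = 0.0082
  (234 − 218.030)²/218.030 = 1.1698
  (186 − 201.970)²/201.970 = 1.2628
  (28 − 93.961)²/93.961 = 46.3049
  (153 − 87.039)²/87.039 = 49.9874
χ² = 25.3191 + 27.3323 + 0.0076 + 0.0082 + 1.1698 + 1.2628 + 46.3049 + 49.9874 = 151.39

151.39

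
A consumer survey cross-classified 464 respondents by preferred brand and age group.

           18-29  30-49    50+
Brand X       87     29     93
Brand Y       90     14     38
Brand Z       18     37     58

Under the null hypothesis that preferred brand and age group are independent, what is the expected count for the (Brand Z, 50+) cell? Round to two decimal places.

46.03

Row total (Brand Z) = 113; column total (50+) = 189; grand total N = 464.
Expected count = (row total × column total) / N = 113 × 189 / 464 = 46.03.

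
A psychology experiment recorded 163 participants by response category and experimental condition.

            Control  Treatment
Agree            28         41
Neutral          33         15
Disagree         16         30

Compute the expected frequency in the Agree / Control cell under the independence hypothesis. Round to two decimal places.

32.60

Row total (Agree) = 69; column total (Control) = 77; grand total N = 163.
Expected count = (row total × column total) / N = 69 × 77 / 163 = 32.60.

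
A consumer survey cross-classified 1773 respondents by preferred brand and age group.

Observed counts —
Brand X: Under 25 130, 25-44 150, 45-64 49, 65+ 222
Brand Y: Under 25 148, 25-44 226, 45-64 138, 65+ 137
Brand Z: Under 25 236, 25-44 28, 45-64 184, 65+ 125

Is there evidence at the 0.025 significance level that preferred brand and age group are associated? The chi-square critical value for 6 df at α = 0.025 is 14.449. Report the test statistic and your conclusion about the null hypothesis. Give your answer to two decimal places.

292.01; reject H₀

Row totals: 551, 649, 573. Column totals: 514, 404, 371, 484. Grand total N = 1773.
Expected counts (row total × column total / N):
  Brand X, Under 25: 551×514/1773 = 159.737
  Brand X, 25-44: 551×404/1773 = 125.552
  Brand X, 45-64: 551×371/1773 = 115.297
  Brand X, 65+: 551×484/1773 = 150.414
  Brand Y, Under 25: 649×514/1773 = 188.148
  Brand Y, 25-44: 649×404/1773 = 147.883
  Brand Y, 45-64: 649×371/1773 = 135.803
  Brand Y, 65+: 649×484/1773 = 177.166
  Brand Z, Under 25: 573×514/1773 = 166.115
  Brand Z, 25-44: 573×404/1773 = 130.565
  Brand Z, 45-64: 573×371/1773 = 119.900
  Brand Z, 65+: 573×484/1773 = 156.420
Contributions (O − E)²/E:
  (130 − 159.737)²/159.737 = 5.5359
  (150 − 125.552)²/125.552 = 4.7606
  (49 − 115.297)²/115.297 = 38.1215
  (222 − 150.414)²/150.414 = 34.0697
  (148 − 188.148)²/188.148 = 8.5670
  (226 − 147.883)²/147.883 = 41.2641
  (138 − 135.803)²/135.803 = 0.0355
  (137 − 177.166)²/177.166 = 9.1062
  (236 − 166.115)²/166.115 = 29.4008
  (28 − 130.565)²/130.565 = 80.5697
  (184 − 119.900)²/119.900 = 34.2686
  (125 − 156.420)²/156.420 = 6.3113
χ² = 5.5359 + 4.7606 + 38.1215 + 34.0697 + 8.5670 + 41.2641 + 0.0355 + 9.1062 + 29.4008 + 80.5697 + 34.2686 + 6.3113 = 292.01
df = (3−1)(4−1) = 6. Since 292.01 > 14.449, reject the null hypothesis of independence at α = 0.025.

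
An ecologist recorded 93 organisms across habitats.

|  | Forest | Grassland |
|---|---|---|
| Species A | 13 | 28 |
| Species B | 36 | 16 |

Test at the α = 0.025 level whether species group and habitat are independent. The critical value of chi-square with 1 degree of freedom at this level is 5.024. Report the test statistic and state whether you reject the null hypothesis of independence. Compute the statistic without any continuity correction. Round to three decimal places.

12.949; reject H₀

Row totals: 41, 52. Column totals: 49, 44. Grand total N = 93.
Expected counts (row total × column total / N):
  Species A, Forest: 41×49/93 = 21.6022
  Species A, Grassland: 41×44/93 = 19.3978
  Species B, Forest: 52×49/93 = 27.3978
  Species B, Grassland: 52×44/93 = 24.6022
Contributions (O − E)²/E:
  (13 − 21.6022)²/21.6022 = 3.4255
  (28 − 19.3978)²/19.3978 = 3.8148
  (36 − 27.3978)²/27.3978 = 2.7009
  (16 − 24.6022)²/24.6022 = 3.0078
χ² = 3.4255 + 3.8148 + 2.7009 + 3.0078 = 12.949
df = (2−1)(2−1) = 1. Since 12.949 > 5.024, reject the null hypothesis of independence at α = 0.025.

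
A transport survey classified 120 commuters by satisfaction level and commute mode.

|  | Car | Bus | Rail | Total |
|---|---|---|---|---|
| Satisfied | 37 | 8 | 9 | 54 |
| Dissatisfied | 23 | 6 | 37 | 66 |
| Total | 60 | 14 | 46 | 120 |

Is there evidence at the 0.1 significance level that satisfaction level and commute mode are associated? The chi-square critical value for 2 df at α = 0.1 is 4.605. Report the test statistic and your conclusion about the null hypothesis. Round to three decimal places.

19.592; reject H₀

Grand total N = 120.
Expected counts (row total × column total / N):
  Satisfied, Car: 54×60/120 = 27.0000
  Satisfied, Bus: 54×14/120 = 6.3000
  Satisfied, Rail: 54×46/120 = 20.7000
  Dissatisfied, Car: 66×60/120 = 33.0000
  Dissatisfied, Bus: 66×14/120 = 7.7000
  Dissatisfied, Rail: 66×46/120 = 25.3000
Contributions (O − E)²/E:
  (37 − 27.0000)²/27.0000 = 3.7037
  (8 − 6.3000)²/6.3000 = 0.4587
  (9 − 20.7000)²/20.7000 = 6.6130
  (23 − 33.0000)²/33.0000 = 3.0303
  (6 − 7.7000)²/7.7000 = 0.3753
  (37 − 25.3000)²/25.3000 = 5.4107
χ² = 3.7037 + 0.4587 + 6.6130 + 3.0303 + 0.3753 + 5.4107 = 19.592
df = (2−1)(3−1) = 2. Since 19.592 > 4.605, reject the null hypothesis of independence at α = 0.1.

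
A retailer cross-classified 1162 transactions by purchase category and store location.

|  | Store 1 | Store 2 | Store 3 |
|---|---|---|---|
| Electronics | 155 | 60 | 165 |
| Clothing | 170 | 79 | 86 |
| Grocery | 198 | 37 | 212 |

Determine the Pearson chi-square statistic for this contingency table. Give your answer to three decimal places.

Row totals: 380, 335, 447. Column totals: 523, 176, 463. Grand total N = 1162.
Expected counts (row total × column total / N):
  Electronics, Store 1: 380×523/1162 = 171.0327
  Electronics, Store 2: 380×176/1162 = 57.5559
  Electronics, Store 3: 380×463/1162 = 151.4114
  Clothing, Store 1: 335×523/1162 = 150.7788
  Clothing, Store 2: 335×176/1162 = 50.7401
  Clothing, Store 3: 335×463/1162 = 133.4811
  Grocery, Store 1: 447×523/1162 = 201.1885
  Grocery, Store 2: 447×176/1162 = 67.7040
  Grocery, Store 3: 447×463/1162 = 178.1076
Contributions (O − E)²/E:
  (155 − 171.0327)²/171.0327 = 1.5029
  (60 − 57.5559)²/57.5559 = 0.1038
  (165 − 151.4114)²/151.4114 = 1.2195
  (170 − 150.7788)²/150.7788 = 2.4503
  (79 − 50.7401)²/50.7401 = 15.7395
  (86 − 133.4811)²/133.4811 = 16.8897
  (198 − 201.1885)²/201.1885 = 0.0505
  (37 − 67.7040)²/67.7040 = 13.9244
  (212 − 178.1076)²/178.1076 = 6.4494
χ² = 1.5029 + 0.1038 + 1.2195 + 2.4503 + 15.7395 + 16.8897 + 0.0505 + 13.9244 + 6.4494 = 58.330

58.330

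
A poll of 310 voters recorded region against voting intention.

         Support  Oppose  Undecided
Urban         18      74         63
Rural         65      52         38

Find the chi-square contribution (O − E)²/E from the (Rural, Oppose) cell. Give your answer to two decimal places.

1.92

Row total (Rural) = 155; column total (Oppose) = 126; N = 310.
Expected count E = 155 × 126 / 310 = 63.000.
Contribution = (O − E)²/E = (52 − 63.000)² / 63.000 = 1.92.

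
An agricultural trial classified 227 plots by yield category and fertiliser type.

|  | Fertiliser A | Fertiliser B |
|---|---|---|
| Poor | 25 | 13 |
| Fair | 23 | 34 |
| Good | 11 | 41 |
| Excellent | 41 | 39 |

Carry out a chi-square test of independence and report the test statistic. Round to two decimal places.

Row totals: 38, 57, 52, 80. Column totals: 100, 127. Grand total N = 227.
Expected counts (row total × column total / N):
  Poor, Fertiliser A: 38×100/227 = 16.740
  Poor, Fertiliser B: 38×127/227 = 21.260
  Fair, Fertiliser A: 57×100/227 = 25.110
  Fair, Fertiliser B: 57×127/227 = 31.890
  Good, Fertiliser A: 52×100/227 = 22.907
  Good, Fertiliser B: 52×127/227 = 29.093
  Excellent, Fertiliser A: 80×100/227 = 35.242
  Excellent, Fertiliser B: 80×127/227 = 44.758
Contributions (O − E)²/E:
  (25 − 16.740)²/16.740 = 4.0757
  (13 − 21.260)²/21.260 = 3.2092
  (23 − 25.110)²/25.110 = 0.1773
  (34 − 31.890)²/31.890 = 0.1396
  (11 − 22.907)²/22.907 = 6.1892
  (41 − 29.093)²/29.093 = 4.8732
  (41 − 35.242)²/35.242 = 0.9408
  (39 − 44.758)²/44.758 = 0.7408
χ² = 4.0757 + 3.2092 + 0.1773 + 0.1396 + 6.1892 + 4.8732 + 0.9408 + 0.7408 = 20.35

20.35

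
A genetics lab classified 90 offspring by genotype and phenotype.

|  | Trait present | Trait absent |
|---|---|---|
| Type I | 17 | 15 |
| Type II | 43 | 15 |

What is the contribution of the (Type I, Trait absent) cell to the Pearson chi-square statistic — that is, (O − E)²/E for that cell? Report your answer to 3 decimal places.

Row total (Type I) = 32; column total (Trait absent) = 30; N = 90.
Expected count E = 32 × 30 / 90 = 10.6667.
Contribution = (O − E)²/E = (15 − 10.6667)² / 10.6667 = 1.760.

1.760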